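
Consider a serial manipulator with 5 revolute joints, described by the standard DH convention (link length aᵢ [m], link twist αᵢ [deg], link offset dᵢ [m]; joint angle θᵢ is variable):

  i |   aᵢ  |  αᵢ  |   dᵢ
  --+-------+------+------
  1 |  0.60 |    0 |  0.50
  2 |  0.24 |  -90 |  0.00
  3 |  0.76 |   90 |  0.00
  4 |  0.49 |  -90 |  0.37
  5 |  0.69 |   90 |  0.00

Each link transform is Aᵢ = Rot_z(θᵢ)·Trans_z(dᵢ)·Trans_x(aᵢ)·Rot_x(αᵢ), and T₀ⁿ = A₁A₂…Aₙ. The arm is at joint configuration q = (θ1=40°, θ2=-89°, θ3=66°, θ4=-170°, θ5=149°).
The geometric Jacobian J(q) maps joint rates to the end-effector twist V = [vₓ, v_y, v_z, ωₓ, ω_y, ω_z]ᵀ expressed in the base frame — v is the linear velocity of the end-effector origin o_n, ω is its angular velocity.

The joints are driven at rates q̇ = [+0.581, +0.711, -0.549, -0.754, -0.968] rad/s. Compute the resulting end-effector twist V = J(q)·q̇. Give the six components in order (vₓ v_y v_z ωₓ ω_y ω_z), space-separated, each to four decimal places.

o_n = [0.8686, -0.0579, -0.2796]
J₁: ẑ×o_n = [0.0579, 0.8686, -0.0000], ω = ẑ
J2: z=[0.0000, 0.0000, 1.0000] o=[0.4596, 0.3857, 0.5000] → [0.4436, 0.4090, -0.0000, 0.0000, 0.0000, 1.0000]
J3: z=[0.7547, 0.6561, 0.0000] o=[0.6171, 0.2045, 0.5000] → [-0.5115, 0.5884, -0.3631, 0.7547, 0.6561, 0.0000]
J4: z=[0.5993, -0.6895, 0.4067] o=[0.8199, -0.0288, -0.1943] → [0.0707, 0.0710, 0.0161, 0.5993, -0.6895, 0.4067]
J5: z=[-0.6969, -0.6994, -0.1586] o=[0.8487, -0.1915, 0.3970] → [0.4944, -0.4747, -0.0792, -0.6969, -0.6994, -0.1586]
V = J·q̇ = [0.0980, 0.8785, 0.2638, -0.1916, 0.8367, 1.1389]

0.0980 0.8785 0.2638 -0.1916 0.8367 1.1389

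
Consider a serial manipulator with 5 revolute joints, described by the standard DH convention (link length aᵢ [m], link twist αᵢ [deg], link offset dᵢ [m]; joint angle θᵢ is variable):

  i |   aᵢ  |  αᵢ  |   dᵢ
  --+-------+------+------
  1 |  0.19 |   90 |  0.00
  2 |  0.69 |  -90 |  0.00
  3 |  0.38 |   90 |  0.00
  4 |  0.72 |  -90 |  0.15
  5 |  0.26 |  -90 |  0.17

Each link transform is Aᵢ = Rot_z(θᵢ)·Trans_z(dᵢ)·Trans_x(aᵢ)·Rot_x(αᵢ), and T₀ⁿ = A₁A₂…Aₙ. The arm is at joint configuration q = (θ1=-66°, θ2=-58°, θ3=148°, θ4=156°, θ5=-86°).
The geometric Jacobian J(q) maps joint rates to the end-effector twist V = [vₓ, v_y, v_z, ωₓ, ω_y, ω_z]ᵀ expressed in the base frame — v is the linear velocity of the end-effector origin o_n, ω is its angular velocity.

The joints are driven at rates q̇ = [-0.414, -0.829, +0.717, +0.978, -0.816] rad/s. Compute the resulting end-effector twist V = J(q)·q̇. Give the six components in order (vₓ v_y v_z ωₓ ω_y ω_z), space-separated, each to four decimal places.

o_n = [0.5304, -0.8113, -0.9537]
J₁: ẑ×o_n = [0.8113, 0.5304, -0.0000], ω = ẑ
J2: z=[-0.9135, -0.4067, 0.0000] o=[0.0773, -0.1736, 0.0000] → [0.3879, -0.8713, 0.7668, -0.9135, -0.4067, 0.0000]
J3: z=[0.3449, -0.7747, 0.5299] o=[0.2260, -0.5076, -0.5852] → [0.4465, 0.2884, 0.1311, 0.3449, -0.7747, 0.5299]
J4: z=[0.8889, 0.0884, -0.4494] o=[0.3405, -0.2697, -0.3119] → [-0.3001, 0.4853, -0.4982, 0.8889, 0.0884, -0.4494]
J5: z=[-0.4377, 0.4531, -0.7766] o=[0.3767, -0.8951, -0.6971] → [-0.0511, -0.2317, -0.1064, -0.4377, 0.4531, -0.7766]
V = J·q̇ = [-0.5891, 1.3731, -0.9422, 2.2312, -0.5016, 0.1602]

-0.5891 1.3731 -0.9422 2.2312 -0.5016 0.1602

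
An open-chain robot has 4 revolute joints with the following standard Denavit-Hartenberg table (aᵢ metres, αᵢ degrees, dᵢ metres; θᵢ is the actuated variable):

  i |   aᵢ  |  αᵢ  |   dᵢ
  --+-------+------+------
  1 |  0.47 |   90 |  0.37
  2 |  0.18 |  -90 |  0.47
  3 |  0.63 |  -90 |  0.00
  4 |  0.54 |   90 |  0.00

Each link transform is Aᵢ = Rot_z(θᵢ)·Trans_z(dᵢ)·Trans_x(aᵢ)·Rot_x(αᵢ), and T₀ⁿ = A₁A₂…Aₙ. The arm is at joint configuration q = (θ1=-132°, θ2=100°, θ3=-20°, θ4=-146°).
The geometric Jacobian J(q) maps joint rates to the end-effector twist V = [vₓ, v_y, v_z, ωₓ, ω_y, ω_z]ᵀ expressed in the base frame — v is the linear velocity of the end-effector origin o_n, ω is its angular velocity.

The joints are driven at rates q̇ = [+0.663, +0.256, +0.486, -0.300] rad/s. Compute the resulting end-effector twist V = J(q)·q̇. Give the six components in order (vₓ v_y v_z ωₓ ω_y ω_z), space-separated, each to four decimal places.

o_n = [-0.4703, 0.2733, 0.6636]
J₁: ẑ×o_n = [-0.2733, -0.4703, 0.0000], ω = ẑ
J2: z=[-0.7431, 0.6691, 0.0000] o=[-0.3145, -0.3493, 0.3700] → [0.1964, 0.2182, -0.3584, -0.7431, 0.6691, 0.0000]
J3: z=[0.6590, 0.7319, -0.1736] o=[-0.6429, -0.0116, 0.5473] → [0.1346, -0.1066, 0.0614, 0.6590, 0.7319, -0.1736]
J4: z=[0.7381, -0.5846, 0.3368] o=[-0.7342, 0.2090, 1.1303] → [0.2512, 0.4334, 0.2017, 0.7381, -0.5846, 0.3368]
V = J·q̇ = [-0.1409, -0.4378, -0.1224, -0.0914, 0.7024, 0.4776]

-0.1409 -0.4378 -0.1224 -0.0914 0.7024 0.4776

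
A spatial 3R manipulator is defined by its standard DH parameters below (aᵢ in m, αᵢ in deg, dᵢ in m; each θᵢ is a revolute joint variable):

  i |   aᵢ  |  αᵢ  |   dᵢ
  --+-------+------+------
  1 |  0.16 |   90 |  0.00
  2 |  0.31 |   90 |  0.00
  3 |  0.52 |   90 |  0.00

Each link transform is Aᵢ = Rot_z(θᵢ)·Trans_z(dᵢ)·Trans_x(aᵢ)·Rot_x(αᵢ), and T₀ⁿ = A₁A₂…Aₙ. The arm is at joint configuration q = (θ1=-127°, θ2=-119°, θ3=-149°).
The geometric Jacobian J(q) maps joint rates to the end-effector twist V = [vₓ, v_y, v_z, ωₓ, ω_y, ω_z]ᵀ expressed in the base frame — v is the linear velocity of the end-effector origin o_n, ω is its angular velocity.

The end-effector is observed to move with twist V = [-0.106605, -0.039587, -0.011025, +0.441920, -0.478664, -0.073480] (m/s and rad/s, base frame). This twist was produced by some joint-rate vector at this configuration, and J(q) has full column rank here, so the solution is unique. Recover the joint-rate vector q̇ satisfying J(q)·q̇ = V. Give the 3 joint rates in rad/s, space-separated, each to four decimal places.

-0.0090 -0.6410 -0.1330

o_n = [0.0780, -0.3415, 0.1187]
J₁: ẑ×o_n = [0.3415, 0.0780, -0.0000], ω = ẑ
J2: z=[-0.7986, 0.6018, 0.0000] o=[-0.0963, -0.1278, 0.0000] → [0.0714, 0.0948, 0.0658, -0.7986, 0.6018, 0.0000]
J3: z=[0.5264, 0.6985, 0.4848] o=[-0.0058, -0.0078, -0.2711] → [0.4341, -0.1645, -0.2342, 0.5264, 0.6985, 0.4848]
q̇ = J⁺·V = [-0.0090, -0.6410, -0.1330]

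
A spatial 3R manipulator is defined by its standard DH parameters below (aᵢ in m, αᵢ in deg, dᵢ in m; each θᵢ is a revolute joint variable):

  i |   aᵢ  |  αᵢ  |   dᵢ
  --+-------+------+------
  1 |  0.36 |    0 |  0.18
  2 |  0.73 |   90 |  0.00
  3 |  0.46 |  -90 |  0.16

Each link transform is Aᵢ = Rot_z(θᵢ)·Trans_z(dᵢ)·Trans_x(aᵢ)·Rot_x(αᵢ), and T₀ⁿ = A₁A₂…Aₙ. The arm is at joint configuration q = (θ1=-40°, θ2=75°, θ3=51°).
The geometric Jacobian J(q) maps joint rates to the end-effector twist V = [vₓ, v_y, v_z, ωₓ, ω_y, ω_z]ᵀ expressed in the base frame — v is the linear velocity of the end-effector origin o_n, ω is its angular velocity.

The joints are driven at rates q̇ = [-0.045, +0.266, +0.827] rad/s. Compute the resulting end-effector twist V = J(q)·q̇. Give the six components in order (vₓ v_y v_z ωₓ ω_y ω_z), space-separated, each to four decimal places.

o_n = [1.2027, 0.2223, 0.5375]
J₁: ẑ×o_n = [-0.2223, 1.2027, 0.0000], ω = ẑ
J2: z=[0.0000, 0.0000, 1.0000] o=[0.2758, -0.2314, 0.1800] → [-0.4537, 0.9269, 0.0000, 0.0000, 0.0000, 1.0000]
J3: z=[0.5736, -0.8192, 0.0000] o=[0.8738, 0.1873, 0.1800] → [-0.2928, -0.2050, 0.2895, 0.5736, -0.8192, 0.0000]
V = J·q̇ = [-0.3529, 0.0229, 0.2394, 0.4743, -0.6774, 0.2210]

-0.3529 0.0229 0.2394 0.4743 -0.6774 0.2210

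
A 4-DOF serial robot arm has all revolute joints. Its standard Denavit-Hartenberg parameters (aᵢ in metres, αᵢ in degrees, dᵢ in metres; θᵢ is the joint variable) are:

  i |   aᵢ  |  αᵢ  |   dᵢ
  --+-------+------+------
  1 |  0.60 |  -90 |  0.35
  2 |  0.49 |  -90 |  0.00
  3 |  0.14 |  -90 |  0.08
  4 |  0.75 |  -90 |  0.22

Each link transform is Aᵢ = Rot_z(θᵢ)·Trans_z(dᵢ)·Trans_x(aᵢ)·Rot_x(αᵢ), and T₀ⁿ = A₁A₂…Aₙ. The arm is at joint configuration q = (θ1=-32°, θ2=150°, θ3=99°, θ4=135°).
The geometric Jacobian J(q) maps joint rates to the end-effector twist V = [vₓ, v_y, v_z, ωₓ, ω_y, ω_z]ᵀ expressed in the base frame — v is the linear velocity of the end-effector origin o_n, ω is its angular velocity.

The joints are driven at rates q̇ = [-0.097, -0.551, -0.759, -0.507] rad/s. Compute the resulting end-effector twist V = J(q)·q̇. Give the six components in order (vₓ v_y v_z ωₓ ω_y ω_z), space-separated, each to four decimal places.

0.4426 -0.7909 -0.0877 -0.3800 -0.5058 -1.0047

o_n = [0.6772, 0.0720, -0.2069]
J₁: ẑ×o_n = [-0.0720, 0.6772, 0.0000], ω = ẑ
J2: z=[0.5299, 0.8480, 0.0000] o=[0.5088, -0.3180, 0.3500] → [-0.4723, 0.2951, 0.0639, 0.5299, 0.8480, 0.0000]
J3: z=[-0.4240, 0.2650, 0.8660] o=[0.1490, -0.0931, 0.1050] → [-0.2256, 0.3252, -0.2100, -0.4240, 0.2650, 0.8660]
J4: z=[0.8083, -0.3206, 0.4938] o=[0.0578, -0.1992, 0.1852] → [-0.0082, 0.6228, 0.4178, 0.8083, -0.3206, 0.4938]
V = J·q̇ = [0.4426, -0.7909, -0.0877, -0.3800, -0.5058, -1.0047]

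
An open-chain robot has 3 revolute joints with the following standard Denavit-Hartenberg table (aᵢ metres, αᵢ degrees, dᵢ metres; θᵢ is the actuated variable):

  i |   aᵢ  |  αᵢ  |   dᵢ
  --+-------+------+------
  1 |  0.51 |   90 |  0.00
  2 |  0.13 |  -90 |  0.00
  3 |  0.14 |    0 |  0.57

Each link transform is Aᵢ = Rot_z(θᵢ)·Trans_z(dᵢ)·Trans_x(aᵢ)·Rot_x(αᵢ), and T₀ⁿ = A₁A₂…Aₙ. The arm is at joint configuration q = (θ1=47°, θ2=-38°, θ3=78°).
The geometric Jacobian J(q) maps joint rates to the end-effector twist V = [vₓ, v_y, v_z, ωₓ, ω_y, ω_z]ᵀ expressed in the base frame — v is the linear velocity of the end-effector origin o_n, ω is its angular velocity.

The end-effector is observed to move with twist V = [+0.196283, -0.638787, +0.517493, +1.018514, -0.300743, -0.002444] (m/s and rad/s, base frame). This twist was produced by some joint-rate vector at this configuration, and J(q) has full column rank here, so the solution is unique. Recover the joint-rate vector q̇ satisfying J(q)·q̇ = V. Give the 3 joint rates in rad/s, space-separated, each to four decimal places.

-0.6100 0.9500 0.7710

o_n = [0.5725, 0.8147, 0.3512]
J₁: ẑ×o_n = [-0.8147, 0.5725, 0.0000], ω = ẑ
J2: z=[0.7314, -0.6820, 0.0000] o=[0.3478, 0.3730, 0.0000] → [-0.2395, -0.2569, 0.4763, 0.7314, -0.6820, 0.0000]
J3: z=[0.4199, 0.4503, 0.7880] o=[0.4177, 0.4479, -0.0800] → [-0.0949, -0.0591, 0.0843, 0.4199, 0.4503, 0.7880]
q̇ = J⁺·V = [-0.6100, 0.9500, 0.7710]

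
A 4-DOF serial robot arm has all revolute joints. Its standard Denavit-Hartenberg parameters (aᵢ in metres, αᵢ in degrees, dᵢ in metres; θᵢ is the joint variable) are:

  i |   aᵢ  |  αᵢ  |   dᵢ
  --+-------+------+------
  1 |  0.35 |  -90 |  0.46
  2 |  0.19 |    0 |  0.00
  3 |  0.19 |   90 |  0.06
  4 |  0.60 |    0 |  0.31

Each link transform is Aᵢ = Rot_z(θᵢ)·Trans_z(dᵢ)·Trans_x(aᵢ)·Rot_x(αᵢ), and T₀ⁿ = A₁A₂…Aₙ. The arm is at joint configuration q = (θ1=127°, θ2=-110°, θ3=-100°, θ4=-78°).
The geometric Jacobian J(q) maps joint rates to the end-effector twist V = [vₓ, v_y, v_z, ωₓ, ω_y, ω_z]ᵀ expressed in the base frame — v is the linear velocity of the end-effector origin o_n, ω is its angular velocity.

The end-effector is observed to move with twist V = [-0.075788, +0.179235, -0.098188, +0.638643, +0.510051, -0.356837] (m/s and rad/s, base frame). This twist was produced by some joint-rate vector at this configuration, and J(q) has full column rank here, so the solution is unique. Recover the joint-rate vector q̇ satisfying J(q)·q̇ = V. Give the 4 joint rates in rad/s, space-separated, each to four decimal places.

-0.3170 0.1750 -0.9920 0.0460

o_n = [0.3200, 0.4508, 0.2127]
J₁: ẑ×o_n = [-0.4508, 0.3200, 0.0000], ω = ẑ
J2: z=[-0.7986, -0.6018, 0.0000] o=[-0.2106, 0.2795, 0.4600] → [0.1488, -0.1975, 0.1826, -0.7986, -0.6018, 0.0000]
J3: z=[-0.7986, -0.6018, 0.0000] o=[-0.1715, 0.2276, 0.6385] → [0.2563, -0.3401, 0.1176, -0.7986, -0.6018, 0.0000]
J4: z=[-0.3009, 0.3993, -0.8660] o=[-0.1204, 0.0601, 0.5435] → [0.2063, -0.4810, -0.2934, -0.3009, 0.3993, -0.8660]
q̇ = J⁺·V = [-0.3170, 0.1750, -0.9920, 0.0460]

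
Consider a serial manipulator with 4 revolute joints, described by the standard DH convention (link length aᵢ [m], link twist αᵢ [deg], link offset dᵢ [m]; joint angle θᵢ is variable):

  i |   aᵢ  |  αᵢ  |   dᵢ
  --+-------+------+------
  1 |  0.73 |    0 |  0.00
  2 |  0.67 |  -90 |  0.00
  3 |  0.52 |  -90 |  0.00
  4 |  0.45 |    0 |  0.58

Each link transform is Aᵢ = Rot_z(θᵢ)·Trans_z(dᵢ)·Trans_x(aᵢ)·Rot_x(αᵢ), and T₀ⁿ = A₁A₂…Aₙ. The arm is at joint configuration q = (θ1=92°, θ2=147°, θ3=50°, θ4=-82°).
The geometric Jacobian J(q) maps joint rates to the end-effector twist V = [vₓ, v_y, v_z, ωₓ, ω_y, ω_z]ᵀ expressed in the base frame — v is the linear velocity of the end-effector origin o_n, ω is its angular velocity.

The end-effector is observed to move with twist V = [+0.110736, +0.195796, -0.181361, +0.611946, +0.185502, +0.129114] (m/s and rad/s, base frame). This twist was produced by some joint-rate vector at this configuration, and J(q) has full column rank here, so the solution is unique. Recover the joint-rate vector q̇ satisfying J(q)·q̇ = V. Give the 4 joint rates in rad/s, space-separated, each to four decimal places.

0.4630 0.0640 0.4290 0.6190

o_n = [0.0474, -0.0144, -0.8191]
J₁: ẑ×o_n = [0.0144, 0.0474, -0.0000], ω = ẑ
J2: z=[0.0000, 0.0000, 1.0000] o=[-0.0255, 0.7296, 0.0000] → [0.7440, 0.0728, -0.0000, 0.0000, 0.0000, 1.0000]
J3: z=[0.8572, -0.5150, 0.0000] o=[-0.3706, 0.1553, 0.0000] → [0.4219, 0.7021, 0.0698, 0.8572, -0.5150, 0.0000]
J4: z=[0.3945, 0.6566, -0.6428] o=[-0.5427, -0.1313, -0.3983] → [-0.2012, -0.2133, -0.3414, 0.3945, 0.6566, -0.6428]
q̇ = J⁺·V = [0.4630, 0.0640, 0.4290, 0.6190]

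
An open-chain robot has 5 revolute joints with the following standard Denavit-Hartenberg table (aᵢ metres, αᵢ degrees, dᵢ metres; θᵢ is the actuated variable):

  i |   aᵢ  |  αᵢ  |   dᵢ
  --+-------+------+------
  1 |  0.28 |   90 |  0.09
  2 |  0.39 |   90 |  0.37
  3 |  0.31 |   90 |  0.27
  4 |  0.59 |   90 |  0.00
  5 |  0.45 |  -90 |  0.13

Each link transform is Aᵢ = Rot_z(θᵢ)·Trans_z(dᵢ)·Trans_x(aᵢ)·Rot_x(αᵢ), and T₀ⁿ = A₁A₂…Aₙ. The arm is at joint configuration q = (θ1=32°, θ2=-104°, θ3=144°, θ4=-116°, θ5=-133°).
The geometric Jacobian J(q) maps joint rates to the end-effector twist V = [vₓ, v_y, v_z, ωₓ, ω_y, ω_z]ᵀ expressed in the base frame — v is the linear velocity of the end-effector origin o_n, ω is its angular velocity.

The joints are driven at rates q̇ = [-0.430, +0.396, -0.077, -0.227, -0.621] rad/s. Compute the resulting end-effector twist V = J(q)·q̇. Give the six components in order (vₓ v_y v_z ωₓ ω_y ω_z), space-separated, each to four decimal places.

-0.0750 -0.3714 -0.0404 0.6938 -0.2037 0.0531

o_n = [0.2254, -0.0294, -0.0290]
J₁: ẑ×o_n = [0.0294, 0.2254, -0.0000], ω = ẑ
J2: z=[0.5299, -0.8480, 0.0000] o=[0.2375, 0.1484, 0.0900] → [0.1009, 0.0630, -0.1044, 0.5299, -0.8480, 0.0000]
J3: z=[-0.8229, -0.5142, 0.2419] o=[0.3535, -0.2154, -0.2884] → [-0.1784, 0.1825, -0.2190, -0.8229, -0.5142, 0.2419]
J4: z=[0.3081, -0.7614, -0.5703] o=[0.2794, -0.4766, 0.0202] → [0.2925, 0.0459, 0.0967, 0.3081, -0.7614, -0.5703]
J5: z=[-0.7899, 0.1294, -0.5995] o=[0.5922, -0.1018, -0.3111] → [0.0800, 0.4427, -0.0098, -0.7899, 0.1294, -0.5995]
V = J·q̇ = [-0.0750, -0.3714, -0.0404, 0.6938, -0.2037, 0.0531]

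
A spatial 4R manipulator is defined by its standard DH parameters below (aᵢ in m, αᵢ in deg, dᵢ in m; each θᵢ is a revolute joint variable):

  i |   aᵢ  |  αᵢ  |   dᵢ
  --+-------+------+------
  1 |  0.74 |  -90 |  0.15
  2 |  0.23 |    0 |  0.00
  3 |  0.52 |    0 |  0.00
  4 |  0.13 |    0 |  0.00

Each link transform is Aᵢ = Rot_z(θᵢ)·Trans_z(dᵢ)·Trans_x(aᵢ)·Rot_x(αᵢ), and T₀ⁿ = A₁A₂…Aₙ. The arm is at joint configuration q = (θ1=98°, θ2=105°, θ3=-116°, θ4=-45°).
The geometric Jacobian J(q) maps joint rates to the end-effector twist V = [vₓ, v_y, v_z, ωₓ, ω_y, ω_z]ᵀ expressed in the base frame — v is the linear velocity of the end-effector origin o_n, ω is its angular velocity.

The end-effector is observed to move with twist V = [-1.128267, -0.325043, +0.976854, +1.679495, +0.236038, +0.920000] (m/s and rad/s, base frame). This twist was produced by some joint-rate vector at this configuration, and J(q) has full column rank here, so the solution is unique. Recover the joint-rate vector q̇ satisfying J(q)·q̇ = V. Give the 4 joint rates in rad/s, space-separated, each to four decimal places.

0.9200 -0.8730 -0.9010 0.0780

o_n = [-0.1759, 1.2513, 0.1348]
J₁: ẑ×o_n = [-1.2513, -0.1759, 0.0000], ω = ẑ
J2: z=[-0.9903, -0.1392, 0.0000] o=[-0.1030, 0.7328, 0.1500] → [0.0021, -0.0150, -0.5236, -0.9903, -0.1392, 0.0000]
J3: z=[-0.9903, -0.1392, 0.0000] o=[-0.0947, 0.6738, -0.0722] → [-0.0288, 0.2050, -0.5831, -0.9903, -0.1392, 0.0000]
J4: z=[-0.9903, -0.1392, 0.0000] o=[-0.1657, 1.1793, 0.0271] → [-0.0150, 0.1067, -0.0727, -0.9903, -0.1392, 0.0000]
q̇ = J⁺·V = [0.9200, -0.8730, -0.9010, 0.0780]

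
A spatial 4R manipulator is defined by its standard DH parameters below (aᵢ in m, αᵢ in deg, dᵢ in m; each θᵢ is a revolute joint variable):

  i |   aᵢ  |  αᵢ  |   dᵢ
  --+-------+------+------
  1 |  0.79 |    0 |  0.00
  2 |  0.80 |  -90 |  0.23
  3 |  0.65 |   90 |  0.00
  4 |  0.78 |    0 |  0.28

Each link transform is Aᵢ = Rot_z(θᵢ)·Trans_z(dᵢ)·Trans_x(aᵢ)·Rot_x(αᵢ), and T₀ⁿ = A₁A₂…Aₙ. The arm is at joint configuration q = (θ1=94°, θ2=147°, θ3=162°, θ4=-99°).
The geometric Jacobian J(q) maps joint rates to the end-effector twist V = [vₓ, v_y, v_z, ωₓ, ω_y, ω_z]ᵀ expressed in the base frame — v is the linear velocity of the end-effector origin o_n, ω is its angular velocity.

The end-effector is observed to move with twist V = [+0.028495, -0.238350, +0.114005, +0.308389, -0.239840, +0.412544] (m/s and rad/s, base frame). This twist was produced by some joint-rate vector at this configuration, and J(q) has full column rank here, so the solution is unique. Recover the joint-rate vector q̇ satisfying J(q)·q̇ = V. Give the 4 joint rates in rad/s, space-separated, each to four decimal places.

o_n = [-0.9153, 0.8254, -0.1995]
J₁: ẑ×o_n = [-0.8254, -0.9153, 0.0000], ω = ẑ
J2: z=[0.0000, 0.0000, 1.0000] o=[-0.0551, 0.7881, 0.0000] → [-0.0373, -0.8602, 0.0000, 0.0000, 0.0000, 1.0000]
J3: z=[0.8746, -0.4848, 0.0000] o=[-0.4430, 0.0884, 0.2300] → [0.2082, 0.3756, 0.4156, 0.8746, -0.4848, 0.0000]
J4: z=[-0.1498, -0.2703, -0.9511] o=[-0.1433, 0.6291, 0.0291] → [0.2485, 0.7000, -0.2381, -0.1498, -0.2703, -0.9511]
q̇ = J⁺·V = [0.0990, 0.4990, 0.3860, 0.1950]

0.0990 0.4990 0.3860 0.1950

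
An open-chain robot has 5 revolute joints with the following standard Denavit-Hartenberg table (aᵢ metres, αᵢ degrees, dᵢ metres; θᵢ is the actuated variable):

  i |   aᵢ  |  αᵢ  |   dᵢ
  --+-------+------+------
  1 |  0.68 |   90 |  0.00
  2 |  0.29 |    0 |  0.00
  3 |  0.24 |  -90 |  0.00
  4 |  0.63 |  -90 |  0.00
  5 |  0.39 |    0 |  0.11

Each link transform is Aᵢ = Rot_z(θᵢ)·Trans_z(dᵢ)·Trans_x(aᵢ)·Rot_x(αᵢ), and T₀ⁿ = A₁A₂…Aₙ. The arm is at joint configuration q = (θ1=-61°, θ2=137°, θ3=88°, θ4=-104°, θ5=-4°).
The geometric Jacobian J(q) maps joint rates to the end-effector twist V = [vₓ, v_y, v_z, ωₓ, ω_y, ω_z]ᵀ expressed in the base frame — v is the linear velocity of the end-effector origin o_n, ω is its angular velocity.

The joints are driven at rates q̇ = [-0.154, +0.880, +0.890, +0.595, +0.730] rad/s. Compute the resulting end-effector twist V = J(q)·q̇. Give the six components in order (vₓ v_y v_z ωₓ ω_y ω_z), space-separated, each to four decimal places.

o_n = [-0.6863, -0.8564, 0.1077]
J₁: ẑ×o_n = [0.8564, -0.6863, 0.0000], ω = ẑ
J2: z=[-0.8746, -0.4848, 0.0000] o=[0.3297, -0.5947, 0.0000] → [-0.0522, 0.0942, -0.2637, -0.8746, -0.4848, 0.0000]
J3: z=[-0.8746, -0.4848, 0.0000] o=[0.2268, -0.4092, 0.1978] → [0.0437, -0.0788, -0.0516, -0.8746, -0.4848, 0.0000]
J4: z=[0.3428, -0.6184, -0.7071] o=[0.1446, -0.2608, 0.0281] → [-0.4704, 0.5602, -0.7180, 0.3428, -0.6184, -0.7071]
J5: z=[-0.5442, 0.4828, -0.6861] o=[-0.3378, -0.6514, 0.1358] → [-0.1542, 0.2237, 0.2798, -0.5442, 0.4828, -0.6861]
V = J·q̇ = [-0.5314, 0.6151, -0.5010, -1.7414, -0.8737, -1.0756]

-0.5314 0.6151 -0.5010 -1.7414 -0.8737 -1.0756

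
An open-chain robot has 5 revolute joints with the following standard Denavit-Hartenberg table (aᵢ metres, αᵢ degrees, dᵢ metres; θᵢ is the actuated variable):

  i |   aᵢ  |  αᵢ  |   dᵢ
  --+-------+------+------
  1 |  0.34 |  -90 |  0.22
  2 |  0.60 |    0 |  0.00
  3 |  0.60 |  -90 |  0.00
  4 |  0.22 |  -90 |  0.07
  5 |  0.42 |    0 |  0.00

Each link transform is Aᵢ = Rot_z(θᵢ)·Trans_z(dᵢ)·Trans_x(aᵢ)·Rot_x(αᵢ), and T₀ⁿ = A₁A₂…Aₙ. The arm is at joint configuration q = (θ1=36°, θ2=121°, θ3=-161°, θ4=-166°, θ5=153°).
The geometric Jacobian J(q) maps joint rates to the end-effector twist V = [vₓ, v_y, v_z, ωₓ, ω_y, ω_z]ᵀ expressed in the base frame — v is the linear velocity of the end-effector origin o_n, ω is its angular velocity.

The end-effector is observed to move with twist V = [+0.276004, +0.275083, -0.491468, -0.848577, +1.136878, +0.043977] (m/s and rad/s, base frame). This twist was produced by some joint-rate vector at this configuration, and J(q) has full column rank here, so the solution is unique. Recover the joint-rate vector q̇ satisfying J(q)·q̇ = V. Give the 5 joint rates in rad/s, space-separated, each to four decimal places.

0.1050 0.9160 0.7160 0.0350 -0.2200

o_n = [0.4488, 0.2800, 0.2800]
J₁: ẑ×o_n = [-0.2800, 0.4488, 0.0000], ω = ẑ
J2: z=[-0.5878, 0.8090, 0.0000] o=[0.2751, 0.1998, 0.2200] → [0.0485, 0.0353, -0.1877, -0.5878, 0.8090, 0.0000]
J3: z=[-0.5878, 0.8090, 0.0000] o=[0.0251, 0.0182, -0.2943] → [0.4646, 0.3376, -0.4967, -0.5878, 0.8090, 0.0000]
J4: z=[0.5200, 0.3778, -0.7660] o=[0.3969, 0.2884, 0.0914] → [0.0648, -0.1379, -0.0240, 0.5200, 0.3778, -0.7660]
J5: z=[-0.4204, 0.8939, 0.1555] o=[0.2697, 0.2618, -0.0995] → [0.3364, 0.1874, -0.1677, -0.4204, 0.8939, 0.1555]
q̇ = J⁺·V = [0.1050, 0.9160, 0.7160, 0.0350, -0.2200]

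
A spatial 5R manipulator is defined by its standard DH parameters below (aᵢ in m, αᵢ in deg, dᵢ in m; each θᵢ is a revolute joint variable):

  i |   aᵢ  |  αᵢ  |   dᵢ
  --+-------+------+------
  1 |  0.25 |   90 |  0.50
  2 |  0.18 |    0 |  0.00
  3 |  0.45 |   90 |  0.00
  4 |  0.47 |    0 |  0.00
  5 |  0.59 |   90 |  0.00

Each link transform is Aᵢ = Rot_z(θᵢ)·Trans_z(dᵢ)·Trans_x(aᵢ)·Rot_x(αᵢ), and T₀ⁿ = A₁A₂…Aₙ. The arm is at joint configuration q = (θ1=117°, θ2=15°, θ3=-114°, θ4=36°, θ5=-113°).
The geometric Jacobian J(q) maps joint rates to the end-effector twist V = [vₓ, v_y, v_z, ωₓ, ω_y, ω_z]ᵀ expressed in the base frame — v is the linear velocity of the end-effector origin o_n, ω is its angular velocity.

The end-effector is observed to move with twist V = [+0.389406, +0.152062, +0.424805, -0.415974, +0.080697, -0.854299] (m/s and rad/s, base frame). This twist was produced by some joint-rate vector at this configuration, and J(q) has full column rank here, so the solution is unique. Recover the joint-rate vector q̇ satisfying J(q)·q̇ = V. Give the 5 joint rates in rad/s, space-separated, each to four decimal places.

-0.8130 0.3470 -0.6810 0.6020 -0.8660

o_n = [-0.3901, 0.1079, -0.4045]
J₁: ẑ×o_n = [-0.1079, -0.3901, 0.0000], ω = ẑ
J2: z=[0.8910, 0.4540, 0.0000] o=[-0.1135, 0.2228, 0.5000] → [-0.4106, 0.8059, 0.0232, 0.8910, 0.4540, 0.0000]
J3: z=[0.8910, 0.4540, 0.0000] o=[-0.1924, 0.3777, 0.5466] → [-0.4318, 0.8474, -0.1506, 0.8910, 0.4540, 0.0000]
J4: z=[0.4484, -0.8800, 0.1564] o=[-0.1605, 0.3149, 0.1021] → [0.4783, 0.1913, -0.2949, 0.4484, -0.8800, 0.1564]
J5: z=[0.4484, -0.8800, 0.1564] o=[0.1127, 0.3874, -0.2734] → [0.1591, -0.0199, -0.5678, 0.4484, -0.8800, 0.1564]
q̇ = J⁺·V = [-0.8130, 0.3470, -0.6810, 0.6020, -0.8660]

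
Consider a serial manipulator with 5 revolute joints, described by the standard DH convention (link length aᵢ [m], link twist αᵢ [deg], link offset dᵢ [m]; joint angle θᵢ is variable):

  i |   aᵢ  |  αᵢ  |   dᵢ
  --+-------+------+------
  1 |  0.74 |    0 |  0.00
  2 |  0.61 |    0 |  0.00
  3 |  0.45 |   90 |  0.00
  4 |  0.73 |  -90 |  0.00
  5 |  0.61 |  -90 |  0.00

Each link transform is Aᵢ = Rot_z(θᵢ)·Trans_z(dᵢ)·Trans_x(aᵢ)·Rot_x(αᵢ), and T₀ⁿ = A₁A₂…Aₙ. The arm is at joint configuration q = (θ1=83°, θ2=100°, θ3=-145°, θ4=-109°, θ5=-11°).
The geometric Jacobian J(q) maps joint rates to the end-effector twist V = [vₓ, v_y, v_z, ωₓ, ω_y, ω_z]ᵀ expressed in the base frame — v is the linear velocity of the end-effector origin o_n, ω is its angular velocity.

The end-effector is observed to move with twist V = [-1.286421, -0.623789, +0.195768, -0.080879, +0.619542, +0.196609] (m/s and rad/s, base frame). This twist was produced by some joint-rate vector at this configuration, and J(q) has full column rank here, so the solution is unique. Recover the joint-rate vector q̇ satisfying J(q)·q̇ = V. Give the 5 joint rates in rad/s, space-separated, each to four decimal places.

0.9110 -0.1450 -0.4600 -0.5380 0.3360

o_n = [-0.4336, 0.6215, -1.2564]
J₁: ẑ×o_n = [-0.6215, -0.4336, 0.0000], ω = ẑ
J2: z=[0.0000, 0.0000, 1.0000] o=[0.0902, 0.7345, 0.0000] → [0.1129, -0.5238, 0.0000, 0.0000, 0.0000, 1.0000]
J3: z=[0.0000, 0.0000, 1.0000] o=[-0.5190, 0.7026, 0.0000] → [0.0810, 0.0854, -0.0000, 0.0000, 0.0000, 1.0000]
J4: z=[0.6157, -0.7880, 0.0000] o=[-0.1644, 0.9796, 0.0000] → [0.9901, 0.7735, -0.4326, 0.6157, -0.7880, 0.0000]
J5: z=[0.7451, 0.5821, -0.3256] o=[-0.3517, 0.8333, -0.6902] → [-0.3985, 0.4485, -0.1101, 0.7451, 0.5821, -0.3256]
q̇ = J⁺·V = [0.9110, -0.1450, -0.4600, -0.5380, 0.3360]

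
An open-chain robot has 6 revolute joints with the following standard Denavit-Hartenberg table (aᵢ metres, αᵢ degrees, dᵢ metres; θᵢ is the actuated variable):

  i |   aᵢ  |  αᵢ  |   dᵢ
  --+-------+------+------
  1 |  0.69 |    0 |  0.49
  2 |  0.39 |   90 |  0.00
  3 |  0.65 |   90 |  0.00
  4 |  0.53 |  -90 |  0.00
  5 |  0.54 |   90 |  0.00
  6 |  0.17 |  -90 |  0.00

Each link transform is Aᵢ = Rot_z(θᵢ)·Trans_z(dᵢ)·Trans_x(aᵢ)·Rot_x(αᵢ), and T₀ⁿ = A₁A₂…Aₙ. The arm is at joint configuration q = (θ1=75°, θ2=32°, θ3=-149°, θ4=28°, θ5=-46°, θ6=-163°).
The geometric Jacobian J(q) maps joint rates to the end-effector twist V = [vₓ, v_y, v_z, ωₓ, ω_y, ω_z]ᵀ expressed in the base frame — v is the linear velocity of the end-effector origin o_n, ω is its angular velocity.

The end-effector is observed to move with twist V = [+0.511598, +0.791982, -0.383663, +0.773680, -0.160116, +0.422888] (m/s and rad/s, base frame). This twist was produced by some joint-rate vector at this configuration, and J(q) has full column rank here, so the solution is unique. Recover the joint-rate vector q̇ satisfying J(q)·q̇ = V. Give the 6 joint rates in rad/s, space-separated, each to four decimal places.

0.2770 0.0470 0.3400 0.6740 0.1830 -0.5670

o_n = [0.7632, -0.1237, 0.0157]
J₁: ẑ×o_n = [0.1237, 0.7632, -0.0000], ω = ẑ
J2: z=[0.0000, 0.0000, 1.0000] o=[0.1786, 0.6665, 0.4900] → [0.7902, 0.5846, -0.0000, 0.0000, 0.0000, 1.0000]
J3: z=[0.9563, 0.2924, 0.0000] o=[0.0646, 1.0394, 0.4900] → [-0.1387, 0.4536, -1.3165, 0.9563, 0.2924, 0.0000]
J4: z=[0.1506, -0.4925, 0.8572] o=[0.2275, 0.5066, 0.1552] → [0.6090, 0.4802, 0.1689, 0.1506, -0.4925, 0.8572]
J5: z=[0.7267, 0.6430, 0.2418] o=[0.5827, 0.1958, -0.0858] → [0.1425, -0.0301, -0.3482, 0.7267, 0.6430, 0.2418]
J6: z=[-0.3775, 0.0798, 0.9226] o=[0.8926, -0.2155, 0.0766] → [-0.0896, -0.1424, -0.0244, -0.3775, 0.0798, 0.9226]
q̇ = J⁺·V = [0.2770, 0.0470, 0.3400, 0.6740, 0.1830, -0.5670]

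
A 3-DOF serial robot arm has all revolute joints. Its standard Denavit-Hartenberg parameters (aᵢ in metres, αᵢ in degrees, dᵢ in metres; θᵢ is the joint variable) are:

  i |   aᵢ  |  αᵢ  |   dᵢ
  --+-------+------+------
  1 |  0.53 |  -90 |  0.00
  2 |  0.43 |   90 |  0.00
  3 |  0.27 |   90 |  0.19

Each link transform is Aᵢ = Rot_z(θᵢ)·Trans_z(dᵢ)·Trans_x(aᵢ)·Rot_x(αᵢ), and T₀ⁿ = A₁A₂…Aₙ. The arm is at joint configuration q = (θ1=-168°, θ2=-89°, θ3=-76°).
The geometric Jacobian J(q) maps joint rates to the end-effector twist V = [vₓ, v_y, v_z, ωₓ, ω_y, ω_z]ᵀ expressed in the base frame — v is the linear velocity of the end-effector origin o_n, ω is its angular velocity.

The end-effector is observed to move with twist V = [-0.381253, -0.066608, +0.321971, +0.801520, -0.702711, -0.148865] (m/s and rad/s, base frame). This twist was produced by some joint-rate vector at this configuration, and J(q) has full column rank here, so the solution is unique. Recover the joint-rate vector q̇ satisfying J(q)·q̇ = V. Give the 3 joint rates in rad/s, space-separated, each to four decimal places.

-0.1600 0.8540 0.6380

o_n = [-0.3955, 0.1838, 0.4986]
J₁: ẑ×o_n = [-0.1838, -0.3955, 0.0000], ω = ẑ
J2: z=[0.2079, -0.9781, 0.0000] o=[-0.5184, -0.1102, 0.0000] → [-0.4877, -0.1037, 0.1813, 0.2079, -0.9781, 0.0000]
J3: z=[0.9780, 0.2079, 0.0175] o=[-0.5258, -0.1118, 0.4299] → [0.0091, -0.0648, 0.2619, 0.9780, 0.2079, 0.0175]
q̇ = J⁺·V = [-0.1600, 0.8540, 0.6380]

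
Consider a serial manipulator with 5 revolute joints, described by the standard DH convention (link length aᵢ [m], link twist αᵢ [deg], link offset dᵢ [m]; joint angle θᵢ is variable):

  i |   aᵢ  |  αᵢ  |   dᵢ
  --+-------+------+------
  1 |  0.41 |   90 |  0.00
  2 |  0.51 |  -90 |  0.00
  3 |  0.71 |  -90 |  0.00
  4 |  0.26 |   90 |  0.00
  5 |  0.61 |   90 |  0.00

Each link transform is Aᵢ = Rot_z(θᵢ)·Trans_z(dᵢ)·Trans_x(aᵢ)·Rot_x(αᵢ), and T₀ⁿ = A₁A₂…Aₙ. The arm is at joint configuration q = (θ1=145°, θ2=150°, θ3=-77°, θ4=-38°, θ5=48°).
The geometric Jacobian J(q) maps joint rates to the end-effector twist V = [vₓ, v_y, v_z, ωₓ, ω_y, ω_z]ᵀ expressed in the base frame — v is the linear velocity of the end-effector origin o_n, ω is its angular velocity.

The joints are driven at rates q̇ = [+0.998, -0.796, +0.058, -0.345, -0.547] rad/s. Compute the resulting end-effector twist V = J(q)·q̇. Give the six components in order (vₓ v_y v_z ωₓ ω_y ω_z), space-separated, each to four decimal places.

-0.5063 1.4772 0.6512 -0.5614 -0.0833 1.1909

o_n = [1.3377, 0.4097, 0.2587]
J₁: ẑ×o_n = [-0.4097, 1.3377, 0.0000], ω = ẑ
J2: z=[0.5736, 0.8192, 0.0000] o=[-0.3359, 0.2352, 0.0000] → [0.2119, -0.1484, -1.2708, 0.5736, 0.8192, 0.0000]
J3: z=[0.4096, -0.2868, -0.8660] o=[0.0259, -0.0182, 0.2550] → [0.3695, -1.1375, 0.5514, 0.4096, -0.2868, -0.8660]
J4: z=[0.5622, -0.6683, 0.4872] o=[0.5360, 0.4692, 0.3349] → [0.0799, 0.4334, 0.5023, 0.5622, -0.6683, 0.4872]
J5: z=[-0.1196, -0.6486, -0.7517] o=[0.7488, 0.5639, 0.2193] → [-0.1415, -0.4379, 0.4004, -0.1196, -0.6486, -0.7517]
V = J·q̇ = [-0.5063, 1.4772, 0.6512, -0.5614, -0.0833, 1.1909]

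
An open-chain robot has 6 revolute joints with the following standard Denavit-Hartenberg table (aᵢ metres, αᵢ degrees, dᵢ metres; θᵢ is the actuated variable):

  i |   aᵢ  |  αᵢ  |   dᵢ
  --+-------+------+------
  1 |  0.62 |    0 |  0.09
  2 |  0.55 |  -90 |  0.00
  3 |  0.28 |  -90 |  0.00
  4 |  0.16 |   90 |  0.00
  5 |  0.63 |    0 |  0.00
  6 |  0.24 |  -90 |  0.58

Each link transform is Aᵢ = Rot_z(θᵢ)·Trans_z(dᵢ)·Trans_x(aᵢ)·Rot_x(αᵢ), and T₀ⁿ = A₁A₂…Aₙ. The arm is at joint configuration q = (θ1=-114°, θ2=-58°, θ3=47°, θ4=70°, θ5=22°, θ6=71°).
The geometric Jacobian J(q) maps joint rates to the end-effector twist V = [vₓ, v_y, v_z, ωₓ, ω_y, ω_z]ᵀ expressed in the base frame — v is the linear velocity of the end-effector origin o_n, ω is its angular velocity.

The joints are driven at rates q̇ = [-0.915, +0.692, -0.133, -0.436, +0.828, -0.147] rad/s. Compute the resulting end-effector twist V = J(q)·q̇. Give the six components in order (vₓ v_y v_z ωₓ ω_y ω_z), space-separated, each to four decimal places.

-0.2075 -0.2054 -0.3390 -0.7340 -0.2041 -0.3937

o_n = [-1.2466, -0.2123, -1.0208]
J₁: ẑ×o_n = [0.2123, -1.2466, 0.0000], ω = ẑ
J2: z=[0.0000, 0.0000, 1.0000] o=[-0.2522, -0.5664, 0.0900] → [-0.3541, -0.9944, 0.0000, 0.0000, 0.0000, 1.0000]
J3: z=[0.1392, -0.9903, 0.0000] o=[-0.7968, -0.6429, 0.0900] → [1.1000, 0.1546, -0.3854, 0.1392, -0.9903, 0.0000]
J4: z=[0.7242, 0.1018, -0.6820] o=[-0.9859, -0.6695, -0.1148] → [0.2196, 0.8339, 0.3577, 0.7242, 0.1018, -0.6820]
J5: z=[-0.5870, -0.4279, -0.6872] o=[-1.0438, -0.5258, -0.1548] → [0.5860, -0.3690, -0.2708, -0.5870, -0.4279, -0.6872]
J6: z=[-0.5870, -0.4279, -0.6872] o=[-1.0842, 0.0228, -0.4619] → [0.0776, -0.2165, 0.0685, -0.5870, -0.4279, -0.6872]
V = J·q̇ = [-0.2075, -0.2054, -0.3390, -0.7340, -0.2041, -0.3937]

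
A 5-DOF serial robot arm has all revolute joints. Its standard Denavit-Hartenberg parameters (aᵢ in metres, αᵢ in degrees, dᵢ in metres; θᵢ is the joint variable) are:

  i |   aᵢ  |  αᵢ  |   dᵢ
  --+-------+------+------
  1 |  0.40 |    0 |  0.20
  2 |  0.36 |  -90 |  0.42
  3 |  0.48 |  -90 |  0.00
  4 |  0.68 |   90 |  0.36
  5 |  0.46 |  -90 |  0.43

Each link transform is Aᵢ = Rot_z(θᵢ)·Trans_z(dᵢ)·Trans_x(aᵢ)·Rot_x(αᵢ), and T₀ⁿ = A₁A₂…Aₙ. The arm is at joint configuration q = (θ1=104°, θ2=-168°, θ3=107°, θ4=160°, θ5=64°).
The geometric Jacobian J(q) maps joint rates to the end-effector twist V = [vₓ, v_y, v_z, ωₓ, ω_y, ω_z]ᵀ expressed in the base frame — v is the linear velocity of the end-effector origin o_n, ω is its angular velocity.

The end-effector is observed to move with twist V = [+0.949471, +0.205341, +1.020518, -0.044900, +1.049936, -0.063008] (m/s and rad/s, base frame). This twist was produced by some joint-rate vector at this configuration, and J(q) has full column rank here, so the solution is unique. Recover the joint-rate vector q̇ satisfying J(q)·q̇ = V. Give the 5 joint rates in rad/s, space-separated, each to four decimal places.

o_n = [-0.8716, 0.3671, 1.0387]
J₁: ẑ×o_n = [-0.3671, -0.8716, 0.0000], ω = ẑ
J2: z=[0.0000, 0.0000, 1.0000] o=[-0.0968, 0.3881, 0.2000] → [0.0210, -0.7748, 0.0000, 0.0000, 0.0000, 1.0000]
J3: z=[0.8988, 0.4384, 0.0000] o=[0.0610, 0.0646, 0.6200] → [0.1836, -0.3764, 0.6808, 0.8988, 0.4384, 0.0000]
J4: z=[-0.4192, 0.8595, 0.2924] o=[-0.0005, 0.1907, 0.1610] → [0.7029, 0.1133, 0.6748, -0.4192, 0.8595, 0.2924]
J5: z=[-0.8884, -0.3221, -0.3271] o=[-0.2785, 0.2302, 0.8773] → [-0.0072, 0.3374, -0.3126, -0.8884, -0.3221, -0.3271]
q̇ = J⁺·V = [-0.3880, 0.1070, 0.6210, 0.9850, 0.2140]

-0.3880 0.1070 0.6210 0.9850 0.2140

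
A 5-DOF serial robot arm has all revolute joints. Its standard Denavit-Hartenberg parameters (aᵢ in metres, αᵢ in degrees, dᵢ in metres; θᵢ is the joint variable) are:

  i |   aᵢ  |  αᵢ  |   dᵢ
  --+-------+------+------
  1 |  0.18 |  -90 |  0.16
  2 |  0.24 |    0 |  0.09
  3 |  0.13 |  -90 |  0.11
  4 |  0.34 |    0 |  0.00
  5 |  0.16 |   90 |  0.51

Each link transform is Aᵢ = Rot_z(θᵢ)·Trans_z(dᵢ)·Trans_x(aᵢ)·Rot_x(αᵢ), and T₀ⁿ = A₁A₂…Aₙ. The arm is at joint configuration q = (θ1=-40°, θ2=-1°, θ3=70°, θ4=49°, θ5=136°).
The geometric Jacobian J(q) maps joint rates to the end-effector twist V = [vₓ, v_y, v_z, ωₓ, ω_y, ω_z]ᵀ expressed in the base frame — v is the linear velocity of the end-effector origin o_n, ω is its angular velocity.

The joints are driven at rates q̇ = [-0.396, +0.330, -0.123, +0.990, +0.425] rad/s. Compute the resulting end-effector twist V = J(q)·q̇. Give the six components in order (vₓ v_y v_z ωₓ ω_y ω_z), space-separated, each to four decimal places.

o_n = [-0.0173, -0.0412, -0.1994]
J₁: ẑ×o_n = [0.0412, -0.0173, 0.0000], ω = ẑ
J2: z=[0.6428, 0.7660, 0.0000] o=[0.1379, -0.1157, 0.1600] → [-0.2753, 0.2310, 0.1668, 0.6428, 0.7660, 0.0000]
J3: z=[0.6428, 0.7660, 0.0000] o=[0.3796, -0.2010, 0.1642] → [-0.2785, 0.2337, 0.4067, 0.6428, 0.7660, 0.0000]
J4: z=[-0.7152, 0.6001, -0.3584] o=[0.4860, -0.1467, 0.0428] → [-0.1075, 0.0071, 0.2265, -0.7152, 0.6001, -0.3584]
J5: z=[-0.7152, 0.6001, -0.3584] o=[0.3823, -0.3946, -0.1654] → [0.1063, 0.1189, -0.0130, -0.7152, 0.6001, -0.3584]
V = J·q̇ = [-0.1342, 0.1119, 0.2237, -0.8789, 1.0077, -0.9031]

-0.1342 0.1119 0.2237 -0.8789 1.0077 -0.9031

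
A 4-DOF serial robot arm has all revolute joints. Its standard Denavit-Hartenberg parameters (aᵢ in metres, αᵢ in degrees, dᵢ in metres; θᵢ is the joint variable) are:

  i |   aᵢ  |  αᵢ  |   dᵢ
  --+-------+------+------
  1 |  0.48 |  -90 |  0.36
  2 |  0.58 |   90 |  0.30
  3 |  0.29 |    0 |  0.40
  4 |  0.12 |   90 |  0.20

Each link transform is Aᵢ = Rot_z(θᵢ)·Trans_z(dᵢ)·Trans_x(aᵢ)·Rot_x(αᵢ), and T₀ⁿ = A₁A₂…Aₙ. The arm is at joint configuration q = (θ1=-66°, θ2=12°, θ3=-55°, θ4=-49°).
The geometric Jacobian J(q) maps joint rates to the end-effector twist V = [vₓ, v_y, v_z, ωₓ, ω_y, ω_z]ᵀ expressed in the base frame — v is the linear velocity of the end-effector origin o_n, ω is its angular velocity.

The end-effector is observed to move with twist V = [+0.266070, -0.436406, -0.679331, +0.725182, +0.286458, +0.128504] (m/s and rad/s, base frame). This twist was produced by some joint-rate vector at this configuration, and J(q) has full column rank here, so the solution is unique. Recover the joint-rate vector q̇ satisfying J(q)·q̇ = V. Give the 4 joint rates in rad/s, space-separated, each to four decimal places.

-0.0280 0.7790 0.6420 -0.4820

o_n = [0.4820, -1.2154, 0.7978]
J₁: ẑ×o_n = [1.2154, 0.4820, -0.0000], ω = ẑ
J2: z=[0.9135, 0.4067, 0.0000] o=[0.1952, -0.4385, 0.3600] → [0.1780, -0.3999, -0.8264, 0.9135, 0.4067, 0.0000]
J3: z=[0.0846, -0.1899, 0.9781] o=[0.7000, -0.8348, 0.2394] → [0.2663, -0.2605, -0.0736, 0.0846, -0.1899, 0.9781]
J4: z=[0.0846, -0.1899, 0.9781] o=[0.5830, -1.1560, 0.5961] → [0.0198, -0.1159, -0.0242, 0.0846, -0.1899, 0.9781]
q̇ = J⁺·V = [-0.0280, 0.7790, 0.6420, -0.4820]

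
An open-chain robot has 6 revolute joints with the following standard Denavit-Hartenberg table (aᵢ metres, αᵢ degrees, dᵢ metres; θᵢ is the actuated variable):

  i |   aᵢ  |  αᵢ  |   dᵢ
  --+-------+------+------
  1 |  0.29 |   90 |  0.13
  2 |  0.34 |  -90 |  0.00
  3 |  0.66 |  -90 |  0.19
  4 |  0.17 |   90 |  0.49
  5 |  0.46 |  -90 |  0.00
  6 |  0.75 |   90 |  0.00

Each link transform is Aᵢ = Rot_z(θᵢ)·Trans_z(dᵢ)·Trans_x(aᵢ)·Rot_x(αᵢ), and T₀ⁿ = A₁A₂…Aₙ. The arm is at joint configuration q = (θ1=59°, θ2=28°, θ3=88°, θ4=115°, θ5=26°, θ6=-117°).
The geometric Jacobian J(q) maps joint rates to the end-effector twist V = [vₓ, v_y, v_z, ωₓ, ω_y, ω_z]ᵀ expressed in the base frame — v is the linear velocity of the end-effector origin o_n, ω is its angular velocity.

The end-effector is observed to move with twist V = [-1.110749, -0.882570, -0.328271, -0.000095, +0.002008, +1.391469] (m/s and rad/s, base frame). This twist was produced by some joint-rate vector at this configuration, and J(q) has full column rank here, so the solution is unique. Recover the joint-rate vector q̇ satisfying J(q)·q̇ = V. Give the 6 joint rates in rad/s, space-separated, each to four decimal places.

0.6700 0.2830 0.4680 -0.8990 0.1970 0.6330

o_n = [-0.8412, 0.8652, -0.2496]
J₁: ẑ×o_n = [-0.8652, -0.8412, 0.0000], ω = ẑ
J2: z=[0.8572, -0.5150, 0.0000] o=[0.1494, 0.2486, 0.1300] → [0.1955, 0.3254, 0.0184, 0.8572, -0.5150, 0.0000]
J3: z=[-0.2418, -0.4024, 0.8829] o=[0.3040, 0.5059, 0.2896] → [-0.1002, -1.1415, -0.5477, -0.2418, -0.4024, 0.8829]
J4: z=[-0.4844, -0.7384, -0.4692] o=[-0.2969, 0.7866, 0.4682] → [0.5669, -0.0923, -0.4400, -0.4844, -0.7384, -0.4692]
J5: z=[-0.6598, 0.6605, -0.3583] o=[-0.4366, 0.4479, 0.1011] → [-0.0821, -0.0864, -0.0081, -0.6598, 0.6605, -0.3583]
J6: z=[-0.6872, -0.7233, -0.0679] o=[-0.2967, 0.3552, -0.3272] → [-0.0215, 0.0903, -0.7442, -0.6872, -0.7233, -0.0679]
q̇ = J⁺·V = [0.6700, 0.2830, 0.4680, -0.8990, 0.1970, 0.6330]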